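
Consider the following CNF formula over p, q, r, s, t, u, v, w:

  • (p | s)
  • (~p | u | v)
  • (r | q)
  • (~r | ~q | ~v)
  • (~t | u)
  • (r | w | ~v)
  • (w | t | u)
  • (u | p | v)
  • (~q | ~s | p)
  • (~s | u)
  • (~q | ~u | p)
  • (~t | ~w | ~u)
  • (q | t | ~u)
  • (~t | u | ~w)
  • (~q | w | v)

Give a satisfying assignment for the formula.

p=F, q=F, r=T, s=T, t=T, u=T, v=F, w=F

Check each clause:
  1. (s | p) — s is true.
  2. (~p | u | v) — u is true.
  3. (q | r) — r is true.
  4. (~v | ~q | ~r) — ~v is true.
  5. (u | ~t) — u is true.
  6. (~v | w | r) — ~v is true.
  7. (t | u | w) — t is true.
  8. (u | v | p) — u is true.
  9. (~q | p | ~s) — ~q is true.
  10. (u | ~s) — u is true.
  11. (p | ~q | ~u) — ~q is true.
  12. (~u | ~w | ~t) — ~w is true.
  13. (t | q | ~u) — t is true.
  14. (u | ~t | ~w) — ~w is true.
  15. (v | w | ~q) — ~q is true.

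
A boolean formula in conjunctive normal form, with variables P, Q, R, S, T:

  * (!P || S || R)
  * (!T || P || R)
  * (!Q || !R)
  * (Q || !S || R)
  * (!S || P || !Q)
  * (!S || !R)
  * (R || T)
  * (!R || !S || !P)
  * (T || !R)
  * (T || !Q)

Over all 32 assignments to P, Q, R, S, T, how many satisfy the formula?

The models are:
  P=F Q=F R=T S=F T=T
  P=T Q=F R=T S=F T=T
  P=T Q=T R=F S=T T=T
That's 3 in total.

3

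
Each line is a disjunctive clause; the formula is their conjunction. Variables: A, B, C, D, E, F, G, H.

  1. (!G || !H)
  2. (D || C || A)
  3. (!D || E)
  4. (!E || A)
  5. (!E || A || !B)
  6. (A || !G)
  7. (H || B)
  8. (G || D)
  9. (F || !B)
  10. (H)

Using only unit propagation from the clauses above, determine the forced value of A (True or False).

(H) is a unit clause: H = True.
(!G || !H) with H = True leaves only !G, so G = False.
In (G || D), G is now false; D must hold, so D = True.
(!D || E): since D = True, the clause reduces to (E). E = True.
(!E || A): since E = True, the clause reduces to (A). A = True.

True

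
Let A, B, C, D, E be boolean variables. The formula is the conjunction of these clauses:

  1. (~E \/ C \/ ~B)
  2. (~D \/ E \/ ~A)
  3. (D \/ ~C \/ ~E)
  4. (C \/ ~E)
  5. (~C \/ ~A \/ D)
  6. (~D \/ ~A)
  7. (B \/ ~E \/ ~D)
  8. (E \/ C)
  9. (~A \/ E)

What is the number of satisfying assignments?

5

The models are:
  A=0 B=0 C=1 D=0 E=0
  A=0 B=0 C=1 D=1 E=0
  A=0 B=1 C=1 D=0 E=0
  A=0 B=1 C=1 D=1 E=0
  A=0 B=1 C=1 D=1 E=1
That's 5 in total.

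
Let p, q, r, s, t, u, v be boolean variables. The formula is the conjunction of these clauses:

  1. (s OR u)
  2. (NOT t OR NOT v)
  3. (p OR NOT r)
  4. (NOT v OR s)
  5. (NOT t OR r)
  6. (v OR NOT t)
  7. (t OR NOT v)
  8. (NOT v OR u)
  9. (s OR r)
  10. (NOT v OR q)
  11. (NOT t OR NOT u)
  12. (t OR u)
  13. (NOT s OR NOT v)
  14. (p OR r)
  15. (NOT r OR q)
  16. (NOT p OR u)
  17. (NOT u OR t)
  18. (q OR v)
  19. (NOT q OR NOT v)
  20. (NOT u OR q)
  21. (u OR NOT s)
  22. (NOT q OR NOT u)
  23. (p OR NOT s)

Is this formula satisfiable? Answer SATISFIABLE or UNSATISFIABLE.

u = True:
  propagation gives t=False; an empty clause results — contradiction.
u = False:
  propagation gives s=True; an empty clause results — contradiction.
Every branch closes, so no satisfying assignment exists.

UNSATISFIABLE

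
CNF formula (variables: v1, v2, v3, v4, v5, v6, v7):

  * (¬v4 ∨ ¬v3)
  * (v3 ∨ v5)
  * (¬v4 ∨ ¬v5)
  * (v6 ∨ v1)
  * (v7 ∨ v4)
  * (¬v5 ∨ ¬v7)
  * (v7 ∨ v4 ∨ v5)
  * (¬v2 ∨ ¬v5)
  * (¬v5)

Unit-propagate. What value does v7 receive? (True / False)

True

Unit clause (¬v5) sets v5 = False.
From (v5 ∨ v3) and v5 = False: v3 = True.
From (¬v4 ∨ ¬v3) and v3 = True: v4 = False.
(v7 ∨ v4): since v4 = False, the clause reduces to (v7). v7 = True.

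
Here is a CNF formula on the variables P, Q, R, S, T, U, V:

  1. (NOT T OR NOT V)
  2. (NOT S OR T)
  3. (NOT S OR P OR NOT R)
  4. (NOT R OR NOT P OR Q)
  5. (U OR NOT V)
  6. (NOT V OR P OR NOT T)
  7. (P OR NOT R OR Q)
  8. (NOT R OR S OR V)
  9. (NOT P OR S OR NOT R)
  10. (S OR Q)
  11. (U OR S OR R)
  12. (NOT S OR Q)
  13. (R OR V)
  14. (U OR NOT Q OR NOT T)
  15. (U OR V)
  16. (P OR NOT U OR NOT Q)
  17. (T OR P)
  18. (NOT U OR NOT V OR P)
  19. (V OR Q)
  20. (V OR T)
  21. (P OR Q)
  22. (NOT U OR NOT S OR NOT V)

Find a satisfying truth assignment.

P = 1, Q = 1, R = 0, S = 0, T = 0, U = 1, V = 1

Check each clause:
  1. (NOT T OR NOT V) — NOT T is true.
  2. (NOT S OR T) — NOT S is true.
  3. (NOT S OR NOT R OR P) — P is true.
  4. (Q OR NOT P OR NOT R) — Q is true.
  5. (NOT V OR U) — U is true.
  6. (NOT T OR NOT V OR P) — P is true.
  7. (P OR Q OR NOT R) — P is true.
  8. (V OR S OR NOT R) — NOT R is true.
  9. (NOT P OR NOT R OR S) — NOT R is true.
  10. (Q OR S) — Q is true.
  11. (S OR U OR R) — U is true.
  12. (NOT S OR Q) — Q is true.
  13. (V OR R) — V is true.
  14. (NOT T OR NOT Q OR U) — NOT T is true.
  15. (V OR U) — U is true.
  16. (NOT Q OR NOT U OR P) — P is true.
  17. (P OR T) — P is true.
  18. (P OR NOT V OR NOT U) — P is true.
  19. (Q OR V) — Q is true.
  20. (T OR V) — V is true.
  21. (P OR Q) — P is true.
  22. (NOT S OR NOT U OR NOT V) — NOT S is true.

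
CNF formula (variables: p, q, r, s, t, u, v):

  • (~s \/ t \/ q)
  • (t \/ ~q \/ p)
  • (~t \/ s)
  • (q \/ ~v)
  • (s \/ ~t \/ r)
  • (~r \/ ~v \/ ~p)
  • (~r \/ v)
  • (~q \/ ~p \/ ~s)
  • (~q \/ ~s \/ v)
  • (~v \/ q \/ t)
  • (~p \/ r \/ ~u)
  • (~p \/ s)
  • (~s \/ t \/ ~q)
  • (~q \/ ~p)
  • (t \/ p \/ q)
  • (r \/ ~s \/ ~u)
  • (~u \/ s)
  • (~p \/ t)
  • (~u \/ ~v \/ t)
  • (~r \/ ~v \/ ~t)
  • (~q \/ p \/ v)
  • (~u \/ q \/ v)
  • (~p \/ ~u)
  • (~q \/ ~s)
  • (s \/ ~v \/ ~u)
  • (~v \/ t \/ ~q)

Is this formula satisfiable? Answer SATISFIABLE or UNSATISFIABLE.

Pure literal: u appears only negated; assign u = False.
Branch on p: take p = False.
Branch on q: take q = False.
  then v is forced to False.
  then r is forced to False.
  then t is forced to True.
  then s is forced to True.
So p=False, q=False, r=False, s=True, t=True, u=False, v=False is a satisfying assignment.

SATISFIABLE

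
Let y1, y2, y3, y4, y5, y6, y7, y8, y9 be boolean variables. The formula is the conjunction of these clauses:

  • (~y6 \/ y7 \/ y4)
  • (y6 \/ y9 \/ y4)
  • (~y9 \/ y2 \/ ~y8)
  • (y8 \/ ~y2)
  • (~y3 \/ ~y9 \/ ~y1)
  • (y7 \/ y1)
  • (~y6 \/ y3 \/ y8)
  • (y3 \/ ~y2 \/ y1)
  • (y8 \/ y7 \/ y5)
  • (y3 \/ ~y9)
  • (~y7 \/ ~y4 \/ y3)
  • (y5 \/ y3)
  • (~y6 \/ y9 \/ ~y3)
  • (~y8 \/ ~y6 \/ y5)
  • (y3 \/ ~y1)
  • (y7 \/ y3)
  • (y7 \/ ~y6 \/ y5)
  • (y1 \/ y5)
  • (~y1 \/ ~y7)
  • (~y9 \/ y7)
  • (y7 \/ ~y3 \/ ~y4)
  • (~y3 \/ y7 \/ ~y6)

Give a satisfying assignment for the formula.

y5 occurs only positively in the remaining clauses — set y5 = True.
Try y1 = False.
  then y7 is forced to True.
Set y2 = False and propagate.
For the remaining variables, y3 = False, y4 = False, y6 = True, y8 = True, y9 = False works.
Check each clause:
  1. (y4 \/ ~y6 \/ y7) — y7 is true.
  2. (y4 \/ y6 \/ y9) — y6 is true.
  3. (y2 \/ ~y8 \/ ~y9) — ~y9 is true.
  4. (y8 \/ ~y2) — y8 is true.
  5. (~y3 \/ ~y9 \/ ~y1) — ~y3 is true.
  6. (y1 \/ y7) — y7 is true.
  7. (~y6 \/ y3 \/ y8) — y8 is true.
  8. (~y2 \/ y3 \/ y1) — ~y2 is true.
  9. (y5 \/ y8 \/ y7) — y8 is true.
  10. (y3 \/ ~y9) — ~y9 is true.
  11. (~y4 \/ y3 \/ ~y7) — ~y4 is true.
  12. (y3 \/ y5) — y5 is true.
  13. (~y6 \/ ~y3 \/ y9) — ~y3 is true.
  14. (~y6 \/ y5 \/ ~y8) — y5 is true.
  15. (y3 \/ ~y1) — ~y1 is true.
  16. (y7 \/ y3) — y7 is true.
  17. (~y6 \/ y5 \/ y7) — y5 is true.
  18. (y1 \/ y5) — y5 is true.
  19. (~y1 \/ ~y7) — ~y1 is true.
  20. (y7 \/ ~y9) — ~y9 is true.
  21. (y7 \/ ~y3 \/ ~y4) — ~y4 is true.
  22. (~y6 \/ y7 \/ ~y3) — ~y3 is true.

y1 = 0, y2 = 0, y3 = 0, y4 = 0, y5 = 1, y6 = 1, y7 = 1, y8 = 1, y9 = 0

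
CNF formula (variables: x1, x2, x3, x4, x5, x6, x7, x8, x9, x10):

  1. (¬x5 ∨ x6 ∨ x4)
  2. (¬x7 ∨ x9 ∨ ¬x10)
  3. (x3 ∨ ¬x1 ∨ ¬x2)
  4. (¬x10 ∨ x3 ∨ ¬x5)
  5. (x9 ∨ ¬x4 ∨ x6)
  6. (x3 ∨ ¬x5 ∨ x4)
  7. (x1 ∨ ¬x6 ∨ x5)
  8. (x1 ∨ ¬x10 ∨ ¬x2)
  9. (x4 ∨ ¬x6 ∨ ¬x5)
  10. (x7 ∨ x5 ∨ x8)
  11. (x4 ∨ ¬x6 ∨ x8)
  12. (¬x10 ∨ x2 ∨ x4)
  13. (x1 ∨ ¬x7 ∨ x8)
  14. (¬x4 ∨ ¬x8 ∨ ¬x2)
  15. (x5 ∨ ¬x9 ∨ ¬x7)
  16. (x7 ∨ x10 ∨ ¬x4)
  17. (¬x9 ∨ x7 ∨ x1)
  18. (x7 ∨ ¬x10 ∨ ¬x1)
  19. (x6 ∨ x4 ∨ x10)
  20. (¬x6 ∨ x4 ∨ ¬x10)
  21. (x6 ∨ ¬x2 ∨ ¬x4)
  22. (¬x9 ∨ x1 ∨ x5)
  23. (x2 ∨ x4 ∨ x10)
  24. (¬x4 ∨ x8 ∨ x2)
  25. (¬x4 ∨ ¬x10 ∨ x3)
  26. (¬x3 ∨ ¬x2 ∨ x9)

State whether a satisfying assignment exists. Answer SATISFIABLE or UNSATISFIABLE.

SATISFIABLE

Set x1 = False and propagate.
Set x2 = False and propagate.
Branch on x3: take x3 = False.
For the remaining variables, x4 = True, x5 = True, x6 = True, x7 = True, x8 = True, x9 = True, x10 = False works.
Every clause has at least one true literal under this assignment.
So x1 = False, x2 = False, x3 = False, x4 = True, x5 = True, x6 = True, x7 = True, x8 = True, x9 = True, x10 = False is a satisfying assignment.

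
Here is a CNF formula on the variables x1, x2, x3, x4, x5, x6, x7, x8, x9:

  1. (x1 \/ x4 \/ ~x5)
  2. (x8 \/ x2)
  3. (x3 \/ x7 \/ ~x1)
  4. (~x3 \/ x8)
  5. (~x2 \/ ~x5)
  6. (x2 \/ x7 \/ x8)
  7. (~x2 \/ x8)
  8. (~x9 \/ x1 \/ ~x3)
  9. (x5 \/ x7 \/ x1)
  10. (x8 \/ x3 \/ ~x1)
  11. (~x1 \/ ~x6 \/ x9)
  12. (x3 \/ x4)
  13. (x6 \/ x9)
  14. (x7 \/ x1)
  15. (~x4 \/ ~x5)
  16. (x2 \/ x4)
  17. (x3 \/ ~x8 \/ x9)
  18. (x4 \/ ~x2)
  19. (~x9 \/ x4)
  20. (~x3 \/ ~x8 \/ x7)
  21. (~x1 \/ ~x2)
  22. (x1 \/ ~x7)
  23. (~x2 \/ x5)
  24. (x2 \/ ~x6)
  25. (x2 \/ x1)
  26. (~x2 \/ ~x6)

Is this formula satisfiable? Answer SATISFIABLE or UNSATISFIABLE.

SATISFIABLE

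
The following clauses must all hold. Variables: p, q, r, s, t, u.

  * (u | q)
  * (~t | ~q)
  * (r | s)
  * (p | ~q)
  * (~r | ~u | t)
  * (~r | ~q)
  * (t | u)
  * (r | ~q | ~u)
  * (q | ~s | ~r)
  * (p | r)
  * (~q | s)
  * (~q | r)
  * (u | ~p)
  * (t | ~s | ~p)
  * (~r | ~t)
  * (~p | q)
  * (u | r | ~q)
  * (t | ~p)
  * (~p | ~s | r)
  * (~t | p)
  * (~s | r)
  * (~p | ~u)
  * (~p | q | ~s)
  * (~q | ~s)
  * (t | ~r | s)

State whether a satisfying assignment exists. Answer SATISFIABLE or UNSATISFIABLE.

UNSATISFIABLE

q = True:
  propagation gives t=False, p=True; an empty clause results — contradiction.
q = False:
  propagation gives u=True, p=False, r=True, t=True; an empty clause results — contradiction.
Every branch closes, so no satisfying assignment exists.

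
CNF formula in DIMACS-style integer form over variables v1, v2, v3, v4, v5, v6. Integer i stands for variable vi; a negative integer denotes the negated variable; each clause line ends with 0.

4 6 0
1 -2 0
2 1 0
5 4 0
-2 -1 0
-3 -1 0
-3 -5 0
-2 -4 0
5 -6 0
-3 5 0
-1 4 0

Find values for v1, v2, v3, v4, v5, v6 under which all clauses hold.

v1=True  v2=False  v3=False  v4=True  v5=False  v6=False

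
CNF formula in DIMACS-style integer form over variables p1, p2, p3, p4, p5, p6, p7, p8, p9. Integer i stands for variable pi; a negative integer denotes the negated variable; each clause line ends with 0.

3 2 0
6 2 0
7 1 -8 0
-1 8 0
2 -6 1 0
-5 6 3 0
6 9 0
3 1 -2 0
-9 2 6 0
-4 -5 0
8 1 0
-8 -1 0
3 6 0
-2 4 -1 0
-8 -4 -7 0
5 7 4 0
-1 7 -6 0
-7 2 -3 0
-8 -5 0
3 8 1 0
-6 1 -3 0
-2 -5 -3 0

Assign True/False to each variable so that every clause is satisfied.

Branch on p1: take p1 = False.
  then p8 is forced to True.
  then p7 is forced to True.
  then p4 is forced to False.
  then p5 is forced to False.
Set p2 = True and propagate.
  then p3 is forced to True.
  then p6 is forced to False.
  then p9 is forced to True.
Check each clause:
  1. (p2 ∨ p3) — p2 is true.
  2. (p6 ∨ p2) — p2 is true.
  3. (¬p8 ∨ p7 ∨ p1) — p7 is true.
  4. (p8 ∨ ¬p1) — p8 is true.
  5. (p1 ∨ ¬p6 ∨ p2) — p2 is true.
  6. (p6 ∨ ¬p5 ∨ p3) — p3 is true.
  7. (p6 ∨ p9) — p9 is true.
  8. (p3 ∨ p1 ∨ ¬p2) — p3 is true.
  9. (¬p9 ∨ p6 ∨ p2) — p2 is true.
  10. (¬p5 ∨ ¬p4) — ¬p5 is true.
  11. (p1 ∨ p8) — p8 is true.
  12. (¬p8 ∨ ¬p1) — ¬p1 is true.
  13. (p6 ∨ p3) — p3 is true.
  14. (p4 ∨ ¬p1 ∨ ¬p2) — ¬p1 is true.
  15. (¬p8 ∨ ¬p7 ∨ ¬p4) — ¬p4 is true.
  16. (p7 ∨ p5 ∨ p4) — p7 is true.
  17. (¬p6 ∨ ¬p1 ∨ p7) — ¬p6 is true.
  18. (p2 ∨ ¬p3 ∨ ¬p7) — p2 is true.
  19. (¬p8 ∨ ¬p5) — ¬p5 is true.
  20. (p8 ∨ p1 ∨ p3) — p8 is true.
  21. (p1 ∨ ¬p6 ∨ ¬p3) — ¬p6 is true.
  22. (¬p2 ∨ ¬p3 ∨ ¬p5) — ¬p5 is true.

p1 = 0, p2 = 1, p3 = 1, p4 = 0, p5 = 0, p6 = 0, p7 = 1, p8 = 1, p9 = 1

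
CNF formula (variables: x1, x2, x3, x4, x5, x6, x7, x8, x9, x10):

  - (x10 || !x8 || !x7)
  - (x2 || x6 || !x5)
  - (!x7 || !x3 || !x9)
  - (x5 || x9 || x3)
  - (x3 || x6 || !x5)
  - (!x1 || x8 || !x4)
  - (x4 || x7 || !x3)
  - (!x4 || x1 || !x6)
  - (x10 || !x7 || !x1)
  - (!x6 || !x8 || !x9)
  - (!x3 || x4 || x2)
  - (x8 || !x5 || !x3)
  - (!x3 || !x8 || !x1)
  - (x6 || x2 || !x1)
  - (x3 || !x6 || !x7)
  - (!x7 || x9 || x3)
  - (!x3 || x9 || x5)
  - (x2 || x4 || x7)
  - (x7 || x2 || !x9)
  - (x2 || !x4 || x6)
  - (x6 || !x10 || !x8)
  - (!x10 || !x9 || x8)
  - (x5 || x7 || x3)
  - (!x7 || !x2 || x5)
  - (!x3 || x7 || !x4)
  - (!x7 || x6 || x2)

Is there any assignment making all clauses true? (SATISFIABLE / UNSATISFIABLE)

SATISFIABLE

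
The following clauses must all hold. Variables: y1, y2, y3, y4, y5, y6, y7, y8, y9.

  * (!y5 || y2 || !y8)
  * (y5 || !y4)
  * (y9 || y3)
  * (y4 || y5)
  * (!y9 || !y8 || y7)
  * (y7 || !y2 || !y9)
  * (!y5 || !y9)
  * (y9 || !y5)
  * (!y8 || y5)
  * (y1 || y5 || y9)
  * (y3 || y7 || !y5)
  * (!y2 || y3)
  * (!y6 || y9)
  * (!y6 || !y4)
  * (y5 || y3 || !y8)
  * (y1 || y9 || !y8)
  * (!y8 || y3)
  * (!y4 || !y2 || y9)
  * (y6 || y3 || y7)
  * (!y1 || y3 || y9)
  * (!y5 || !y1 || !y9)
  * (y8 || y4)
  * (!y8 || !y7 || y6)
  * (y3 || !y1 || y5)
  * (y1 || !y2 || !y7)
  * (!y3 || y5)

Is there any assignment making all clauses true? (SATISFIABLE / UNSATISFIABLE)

y5 = True:
  propagation gives y9=False; an empty clause results — contradiction.
y5 = False:
  propagation gives y4=False; an empty clause results — contradiction.
Every branch closes, so no satisfying assignment exists.

UNSATISFIABLE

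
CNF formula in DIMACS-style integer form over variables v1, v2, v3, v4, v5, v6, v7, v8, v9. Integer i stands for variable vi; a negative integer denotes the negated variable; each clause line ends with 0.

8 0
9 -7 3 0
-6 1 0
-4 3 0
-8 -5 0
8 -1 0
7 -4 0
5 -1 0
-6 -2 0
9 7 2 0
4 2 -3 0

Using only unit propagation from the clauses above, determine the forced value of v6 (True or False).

(v8) is a unit clause: v8 = True.
In (NOT v5 OR NOT v8), NOT v8 is now false; NOT v5 must hold, so v5 = False.
From (v5 OR NOT v1) and v5 = False: v1 = False.
(v1 OR NOT v6): since v1 = False, the clause reduces to (NOT v6). v6 = False.

False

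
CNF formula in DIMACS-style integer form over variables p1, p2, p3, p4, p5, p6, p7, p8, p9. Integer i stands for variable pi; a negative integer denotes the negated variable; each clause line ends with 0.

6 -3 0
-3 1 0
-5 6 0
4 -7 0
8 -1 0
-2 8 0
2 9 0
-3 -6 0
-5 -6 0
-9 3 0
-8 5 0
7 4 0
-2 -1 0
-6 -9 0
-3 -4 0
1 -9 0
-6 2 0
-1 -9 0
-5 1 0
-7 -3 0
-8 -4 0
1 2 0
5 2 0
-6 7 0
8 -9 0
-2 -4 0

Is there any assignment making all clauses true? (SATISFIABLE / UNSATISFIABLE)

UNSATISFIABLE

p1 = True:
  propagation gives p8=True, p5=True, p6=True; an empty clause results — contradiction.
p1 = False:
  propagation gives p3=False, p9=False, p2=True, p8=True; an empty clause results — contradiction.
Every branch closes, so no satisfying assignment exists.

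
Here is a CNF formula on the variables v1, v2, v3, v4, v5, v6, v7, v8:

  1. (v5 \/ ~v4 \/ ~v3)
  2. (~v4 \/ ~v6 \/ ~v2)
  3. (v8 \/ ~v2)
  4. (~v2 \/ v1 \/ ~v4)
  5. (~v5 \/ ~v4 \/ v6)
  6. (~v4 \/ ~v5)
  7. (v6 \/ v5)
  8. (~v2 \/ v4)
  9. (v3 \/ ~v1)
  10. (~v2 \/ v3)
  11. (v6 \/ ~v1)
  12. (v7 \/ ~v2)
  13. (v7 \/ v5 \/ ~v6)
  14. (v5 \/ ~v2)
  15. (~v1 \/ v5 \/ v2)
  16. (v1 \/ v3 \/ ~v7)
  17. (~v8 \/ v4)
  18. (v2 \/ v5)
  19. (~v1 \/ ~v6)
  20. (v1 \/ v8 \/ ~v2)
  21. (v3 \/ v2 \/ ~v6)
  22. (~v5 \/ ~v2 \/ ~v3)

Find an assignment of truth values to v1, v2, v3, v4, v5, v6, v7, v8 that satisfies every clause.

v1=F, v2=F, v3=T, v4=F, v5=T, v6=F, v7=T, v8=F

Set v1 = False and propagate.
Set v2 = False and propagate.
  then v5 is forced to True.
  then v4 is forced to False.
  then v8 is forced to False.
For the remaining variables, v3 = True, v6 = False, v7 = True works.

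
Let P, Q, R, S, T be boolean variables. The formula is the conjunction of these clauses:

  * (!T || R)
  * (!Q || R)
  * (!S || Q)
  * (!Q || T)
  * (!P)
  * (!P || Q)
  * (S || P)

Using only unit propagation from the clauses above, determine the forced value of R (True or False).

True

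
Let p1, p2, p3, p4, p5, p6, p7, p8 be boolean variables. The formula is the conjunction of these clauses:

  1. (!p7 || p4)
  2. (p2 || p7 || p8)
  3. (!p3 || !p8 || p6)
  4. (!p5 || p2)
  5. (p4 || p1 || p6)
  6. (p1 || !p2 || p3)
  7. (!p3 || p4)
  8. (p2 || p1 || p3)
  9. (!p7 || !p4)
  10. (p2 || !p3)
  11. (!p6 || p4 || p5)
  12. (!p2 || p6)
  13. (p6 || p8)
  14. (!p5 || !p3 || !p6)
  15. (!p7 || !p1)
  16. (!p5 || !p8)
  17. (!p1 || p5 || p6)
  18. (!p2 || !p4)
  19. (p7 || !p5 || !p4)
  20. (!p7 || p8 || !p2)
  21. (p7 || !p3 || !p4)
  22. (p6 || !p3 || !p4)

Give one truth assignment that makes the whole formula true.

p1=T, p2=T, p3=F, p4=F, p5=T, p6=T, p7=F, p8=F

Set p1 = True and propagate.
  then p7 is forced to False.
Branch on p2: take p2 = True.
  then p6 is forced to True.
  then p4 is forced to False.
  then p3 is forced to False.
  then p5 is forced to True.
  then p8 is forced to False.
Every clause has at least one true literal under this assignment.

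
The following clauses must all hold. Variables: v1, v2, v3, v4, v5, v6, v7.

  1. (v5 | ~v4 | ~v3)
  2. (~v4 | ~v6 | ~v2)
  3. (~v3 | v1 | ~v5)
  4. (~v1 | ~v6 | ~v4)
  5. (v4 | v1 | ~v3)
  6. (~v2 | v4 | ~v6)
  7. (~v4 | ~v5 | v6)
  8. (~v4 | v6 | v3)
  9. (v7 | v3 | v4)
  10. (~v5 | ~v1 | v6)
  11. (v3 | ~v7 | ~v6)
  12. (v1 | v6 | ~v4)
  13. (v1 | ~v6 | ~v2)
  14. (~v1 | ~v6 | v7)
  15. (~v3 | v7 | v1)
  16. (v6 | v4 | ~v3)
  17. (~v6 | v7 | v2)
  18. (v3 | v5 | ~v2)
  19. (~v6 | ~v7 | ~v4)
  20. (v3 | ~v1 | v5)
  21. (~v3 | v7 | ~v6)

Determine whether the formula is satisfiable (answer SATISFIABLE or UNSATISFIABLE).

Branch on v1: take v1 = False.
The remaining clauses are satisfied by v2 = True, v3 = False, v4 = False, v5 = True, v6 = False, v7 = True.
Every clause has at least one true literal under this assignment.
So v1=False, v2=True, v3=False, v4=False, v5=True, v6=False, v7=True is a satisfying assignment.

SATISFIABLE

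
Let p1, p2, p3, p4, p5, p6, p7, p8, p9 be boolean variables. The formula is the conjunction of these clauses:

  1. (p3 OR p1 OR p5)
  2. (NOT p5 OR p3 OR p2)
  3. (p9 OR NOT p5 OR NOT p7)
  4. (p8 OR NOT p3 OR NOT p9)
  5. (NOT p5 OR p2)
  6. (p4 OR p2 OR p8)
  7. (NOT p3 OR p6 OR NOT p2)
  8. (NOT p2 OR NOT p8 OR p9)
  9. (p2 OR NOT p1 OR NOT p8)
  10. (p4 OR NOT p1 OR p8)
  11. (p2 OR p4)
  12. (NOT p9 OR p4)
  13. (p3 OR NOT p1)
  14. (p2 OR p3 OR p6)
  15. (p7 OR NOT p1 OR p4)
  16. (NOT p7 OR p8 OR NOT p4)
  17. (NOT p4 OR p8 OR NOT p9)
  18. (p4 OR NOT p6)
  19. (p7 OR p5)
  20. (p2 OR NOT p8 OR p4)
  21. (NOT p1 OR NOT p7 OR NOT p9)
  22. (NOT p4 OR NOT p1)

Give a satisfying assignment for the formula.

p1=False, p2=False, p3=True, p4=True, p5=False, p6=True, p7=True, p8=True, p9=True

Branch on p1: take p1 = False.
For the remaining variables, p2 = False, p3 = True, p4 = True, p5 = False, p6 = True, p7 = True, p8 = True, p9 = True works.
Every clause has at least one true literal under this assignment.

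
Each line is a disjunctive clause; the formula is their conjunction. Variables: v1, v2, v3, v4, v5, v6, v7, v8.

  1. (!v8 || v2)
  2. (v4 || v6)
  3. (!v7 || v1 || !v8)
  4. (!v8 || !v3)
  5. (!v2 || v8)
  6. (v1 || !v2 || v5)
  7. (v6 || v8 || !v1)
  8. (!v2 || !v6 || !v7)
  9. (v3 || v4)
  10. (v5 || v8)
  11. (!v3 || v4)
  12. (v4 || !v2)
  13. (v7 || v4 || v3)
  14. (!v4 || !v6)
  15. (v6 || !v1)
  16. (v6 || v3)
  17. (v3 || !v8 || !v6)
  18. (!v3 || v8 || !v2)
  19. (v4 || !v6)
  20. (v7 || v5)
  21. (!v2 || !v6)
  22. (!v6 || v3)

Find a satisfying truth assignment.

v1=0  v2=0  v3=1  v4=1  v5=1  v6=0  v7=0  v8=0

Pure literal: v5 appears only positively; assign v5 = True.
Try v1 = False.
For the remaining variables, v2 = False, v3 = True, v4 = True, v6 = False, v7 = False, v8 = False works.
Every clause has at least one true literal under this assignment.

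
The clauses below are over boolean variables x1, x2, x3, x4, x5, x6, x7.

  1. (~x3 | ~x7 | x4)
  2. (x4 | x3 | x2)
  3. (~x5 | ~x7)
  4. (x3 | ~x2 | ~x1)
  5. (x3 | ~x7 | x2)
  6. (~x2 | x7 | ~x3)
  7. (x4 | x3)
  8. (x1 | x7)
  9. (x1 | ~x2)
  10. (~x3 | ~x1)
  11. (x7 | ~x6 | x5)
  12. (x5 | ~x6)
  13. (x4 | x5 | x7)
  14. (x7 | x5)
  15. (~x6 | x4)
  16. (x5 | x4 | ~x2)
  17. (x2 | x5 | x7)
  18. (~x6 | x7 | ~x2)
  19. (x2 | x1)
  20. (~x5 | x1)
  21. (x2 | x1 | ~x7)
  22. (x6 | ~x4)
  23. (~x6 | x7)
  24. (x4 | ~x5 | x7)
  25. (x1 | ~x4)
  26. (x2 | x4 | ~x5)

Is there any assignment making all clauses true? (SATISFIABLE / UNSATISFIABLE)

UNSATISFIABLE

x7 = True:
  propagation gives x5=False, x6=False, x4=False, x3=False; an empty clause results — contradiction.
x7 = False:
  propagation gives x1=True, x3=False, x2=False, x4=True; an empty clause results — contradiction.
Every branch closes, so no satisfying assignment exists.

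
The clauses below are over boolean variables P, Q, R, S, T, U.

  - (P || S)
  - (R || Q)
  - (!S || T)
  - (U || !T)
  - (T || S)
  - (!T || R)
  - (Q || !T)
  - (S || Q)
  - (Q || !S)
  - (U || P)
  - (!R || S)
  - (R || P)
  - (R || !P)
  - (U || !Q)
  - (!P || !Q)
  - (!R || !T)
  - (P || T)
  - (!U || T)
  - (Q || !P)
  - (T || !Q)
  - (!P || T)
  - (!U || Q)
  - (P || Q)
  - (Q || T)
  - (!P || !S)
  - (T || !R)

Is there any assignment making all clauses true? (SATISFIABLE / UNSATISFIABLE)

T = True:
  propagation gives U=True, R=True; an empty clause results — contradiction.
T = False:
  propagation gives S=False; an empty clause results — contradiction.
Every branch closes, so no satisfying assignment exists.

UNSATISFIABLE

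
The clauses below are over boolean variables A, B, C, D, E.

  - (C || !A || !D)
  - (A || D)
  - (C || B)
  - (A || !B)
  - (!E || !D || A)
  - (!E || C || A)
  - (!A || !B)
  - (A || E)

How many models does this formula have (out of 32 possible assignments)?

4

The models are:
  A=1 B=0 C=1 D=0 E=0
  A=1 B=0 C=1 D=0 E=1
  A=1 B=0 C=1 D=1 E=0
  A=1 B=0 C=1 D=1 E=1
That's 4 in total.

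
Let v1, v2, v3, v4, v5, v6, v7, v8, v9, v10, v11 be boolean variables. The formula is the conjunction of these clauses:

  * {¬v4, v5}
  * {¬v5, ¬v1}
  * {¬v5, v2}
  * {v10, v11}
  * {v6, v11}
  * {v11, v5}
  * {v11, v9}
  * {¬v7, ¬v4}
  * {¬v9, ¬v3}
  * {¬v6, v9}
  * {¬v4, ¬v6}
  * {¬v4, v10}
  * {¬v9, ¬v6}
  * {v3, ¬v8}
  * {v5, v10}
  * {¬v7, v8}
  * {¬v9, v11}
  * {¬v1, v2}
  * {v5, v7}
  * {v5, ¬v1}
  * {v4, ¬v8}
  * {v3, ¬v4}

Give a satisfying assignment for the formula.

v1=0, v2=1, v3=1, v4=0, v5=1, v6=0, v7=0, v8=0, v9=0, v10=0, v11=1

Pure literal: v1 appears only negated; assign v1 = False.
Pure literal: v2 appears only positively; assign v2 = True.
Set v3 = True and propagate.
  then v9 is forced to False.
  then v11 is forced to True.
  then v6 is forced to False.
For the remaining variables, v4 = False, v5 = True, v7 = False, v8 = False, v10 = False works.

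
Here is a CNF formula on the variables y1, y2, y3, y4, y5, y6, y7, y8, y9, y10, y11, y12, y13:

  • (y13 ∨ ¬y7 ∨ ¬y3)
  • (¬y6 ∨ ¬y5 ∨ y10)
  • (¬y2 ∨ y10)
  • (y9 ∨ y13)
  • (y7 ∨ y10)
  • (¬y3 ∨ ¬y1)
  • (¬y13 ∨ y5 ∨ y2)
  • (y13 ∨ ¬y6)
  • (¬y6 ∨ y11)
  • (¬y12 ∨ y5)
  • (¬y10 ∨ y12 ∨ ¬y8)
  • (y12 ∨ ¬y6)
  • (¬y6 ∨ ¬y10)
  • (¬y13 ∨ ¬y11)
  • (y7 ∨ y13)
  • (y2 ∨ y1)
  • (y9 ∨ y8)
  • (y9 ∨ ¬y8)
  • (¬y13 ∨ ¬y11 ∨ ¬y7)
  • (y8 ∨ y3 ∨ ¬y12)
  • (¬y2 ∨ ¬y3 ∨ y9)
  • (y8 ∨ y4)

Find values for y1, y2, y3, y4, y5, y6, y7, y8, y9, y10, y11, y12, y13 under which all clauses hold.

y1=F, y2=T, y3=T, y4=T, y5=T, y6=F, y7=F, y8=F, y9=T, y10=T, y11=F, y12=F, y13=T

y4 occurs only positively in the remaining clauses — set y4 = True.
y6 occurs only negated in the remaining clauses — set y6 = False.
Try y1 = False.
  then y2 is forced to True.
  then y10 is forced to True.
The remaining clauses are satisfied by y3 = True, y5 = True, y7 = False, y8 = False, y9 = True, y11 = False, y12 = False, y13 = True.
Check each clause:
  1. (¬y3 ∨ y13 ∨ ¬y7) — ¬y7 is true.
  2. (¬y5 ∨ ¬y6 ∨ y10) — ¬y6 is true.
  3. (¬y2 ∨ y10) — y10 is true.
  4. (y9 ∨ y13) — y9 is true.
  5. (y7 ∨ y10) — y10 is true.
  6. (¬y3 ∨ ¬y1) — ¬y1 is true.
  7. (¬y13 ∨ y5 ∨ y2) — y2 is true.
  8. (y13 ∨ ¬y6) — ¬y6 is true.
  9. (y11 ∨ ¬y6) — ¬y6 is true.
  10. (y5 ∨ ¬y12) — ¬y12 is true.
  11. (¬y8 ∨ y12 ∨ ¬y10) — ¬y8 is true.
  12. (¬y6 ∨ y12) — ¬y6 is true.
  13. (¬y10 ∨ ¬y6) — ¬y6 is true.
  14. (¬y11 ∨ ¬y13) — ¬y11 is true.
  15. (y13 ∨ y7) — y13 is true.
  16. (y2 ∨ y1) — y2 is true.
  17. (y8 ∨ y9) — y9 is true.
  18. (¬y8 ∨ y9) — ¬y8 is true.
  19. (¬y7 ∨ ¬y11 ∨ ¬y13) — ¬y7 is true.
  20. (¬y12 ∨ y8 ∨ y3) — y3 is true.
  21. (y9 ∨ ¬y2 ∨ ¬y3) — y9 is true.
  22. (y4 ∨ y8) — y4 is true.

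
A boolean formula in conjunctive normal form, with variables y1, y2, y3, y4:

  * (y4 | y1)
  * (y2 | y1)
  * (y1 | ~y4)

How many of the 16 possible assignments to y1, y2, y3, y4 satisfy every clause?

8

Case analysis on y1 and y4:
  y1=1, y4=1: remaining (y2,y3) ∈ {(0,0); (0,1); (1,0); (1,1)} — 4.
  y1=1, y4=0: remaining (y2,y3) ∈ {(0,0); (0,1); (1,0); (1,1)} — 4.
  y1=0, y4=1: a clause becomes empty — 0.
  y1=0, y4=0: a clause becomes empty — 0.
Total: 4 + 4 + 0 + 0 = 8.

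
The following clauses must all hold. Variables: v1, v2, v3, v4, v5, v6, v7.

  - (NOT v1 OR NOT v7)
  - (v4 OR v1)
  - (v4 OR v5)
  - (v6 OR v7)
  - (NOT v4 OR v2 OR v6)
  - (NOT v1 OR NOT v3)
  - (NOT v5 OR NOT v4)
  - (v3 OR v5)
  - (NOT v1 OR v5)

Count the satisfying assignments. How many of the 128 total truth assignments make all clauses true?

The models are:
  v1=0 v2=0 v3=1 v4=1 v5=0 v6=1 v7=0
  v1=0 v2=0 v3=1 v4=1 v5=0 v6=1 v7=1
  v1=0 v2=1 v3=1 v4=1 v5=0 v6=0 v7=1
  v1=0 v2=1 v3=1 v4=1 v5=0 v6=1 v7=0
  v1=0 v2=1 v3=1 v4=1 v5=0 v6=1 v7=1
  v1=1 v2=0 v3=0 v4=0 v5=1 v6=1 v7=0
  v1=1 v2=1 v3=0 v4=0 v5=1 v6=1 v7=0
That's 7 in total.

7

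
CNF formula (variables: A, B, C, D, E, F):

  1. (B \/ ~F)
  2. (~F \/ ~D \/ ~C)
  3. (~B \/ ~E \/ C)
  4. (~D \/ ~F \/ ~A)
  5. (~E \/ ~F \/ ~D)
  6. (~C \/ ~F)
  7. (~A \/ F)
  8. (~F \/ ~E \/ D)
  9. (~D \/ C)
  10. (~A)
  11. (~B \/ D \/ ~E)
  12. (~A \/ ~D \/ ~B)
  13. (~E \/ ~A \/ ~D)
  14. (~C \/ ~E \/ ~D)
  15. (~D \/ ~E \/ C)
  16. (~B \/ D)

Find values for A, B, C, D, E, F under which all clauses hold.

A=F, B=F, C=T, D=F, E=T, F=F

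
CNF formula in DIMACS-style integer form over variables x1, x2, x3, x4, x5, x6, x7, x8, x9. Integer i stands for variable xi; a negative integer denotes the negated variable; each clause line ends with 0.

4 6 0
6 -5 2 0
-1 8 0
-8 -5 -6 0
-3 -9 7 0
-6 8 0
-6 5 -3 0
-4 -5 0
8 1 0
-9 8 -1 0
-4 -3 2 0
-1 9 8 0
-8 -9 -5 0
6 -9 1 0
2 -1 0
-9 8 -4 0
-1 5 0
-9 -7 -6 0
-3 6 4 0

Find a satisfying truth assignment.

Pure literal: x2 appears only positively; assign x2 = True.
x3 occurs only negated in the remaining clauses — set x3 = False.
Set x1 = False and propagate.
  then x8 is forced to True.
Try x4 = True.
  then x5 is forced to False.
For the remaining variables, x6 = True, x7 = True, x9 = False works.
Every clause has at least one true literal under this assignment.

x1=F, x2=T, x3=F, x4=T, x5=F, x6=T, x7=T, x8=T, x9=F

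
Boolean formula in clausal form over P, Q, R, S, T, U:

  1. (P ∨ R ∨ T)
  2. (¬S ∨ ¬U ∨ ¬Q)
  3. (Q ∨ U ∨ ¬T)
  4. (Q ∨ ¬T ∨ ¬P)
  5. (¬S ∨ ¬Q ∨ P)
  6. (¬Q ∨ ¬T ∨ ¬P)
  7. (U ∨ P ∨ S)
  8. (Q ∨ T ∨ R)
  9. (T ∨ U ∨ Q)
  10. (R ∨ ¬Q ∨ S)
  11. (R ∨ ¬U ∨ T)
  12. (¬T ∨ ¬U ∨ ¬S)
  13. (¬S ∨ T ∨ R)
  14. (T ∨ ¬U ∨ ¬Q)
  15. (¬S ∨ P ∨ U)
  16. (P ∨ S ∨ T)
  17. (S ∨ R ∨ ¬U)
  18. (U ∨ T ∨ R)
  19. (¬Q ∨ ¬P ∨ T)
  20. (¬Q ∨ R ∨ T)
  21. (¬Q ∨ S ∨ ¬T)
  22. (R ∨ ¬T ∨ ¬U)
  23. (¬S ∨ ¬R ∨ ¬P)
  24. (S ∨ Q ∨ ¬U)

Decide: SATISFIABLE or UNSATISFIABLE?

Set P = False and propagate.
The remaining clauses are satisfied by Q = False, R = True, S = True, T = False, U = True.
So P = False, Q = False, R = True, S = True, T = False, U = True is a satisfying assignment.

SATISFIABLE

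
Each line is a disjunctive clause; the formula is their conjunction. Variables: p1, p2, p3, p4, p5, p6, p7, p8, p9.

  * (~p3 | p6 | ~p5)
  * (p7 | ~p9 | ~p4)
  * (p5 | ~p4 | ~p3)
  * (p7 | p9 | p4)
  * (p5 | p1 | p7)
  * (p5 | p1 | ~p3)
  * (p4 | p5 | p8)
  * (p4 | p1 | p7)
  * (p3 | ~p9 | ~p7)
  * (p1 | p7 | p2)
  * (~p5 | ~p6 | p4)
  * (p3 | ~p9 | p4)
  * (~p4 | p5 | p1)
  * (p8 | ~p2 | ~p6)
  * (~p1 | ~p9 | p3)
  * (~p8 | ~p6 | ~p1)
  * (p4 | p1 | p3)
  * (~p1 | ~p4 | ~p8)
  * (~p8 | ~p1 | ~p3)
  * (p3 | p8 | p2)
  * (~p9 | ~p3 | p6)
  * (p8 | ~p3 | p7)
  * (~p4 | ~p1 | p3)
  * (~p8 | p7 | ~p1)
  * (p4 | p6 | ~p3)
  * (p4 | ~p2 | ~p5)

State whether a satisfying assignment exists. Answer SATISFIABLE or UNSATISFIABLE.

Try p1 = True.
Try p2 = False.
Set p3 = True and propagate.
  then p8 is forced to False.
  then p7 is forced to True.
The remaining clauses are satisfied by p4 = True, p5 = True, p6 = True, p9 = True.
So p1=True, p2=False, p3=True, p4=True, p5=True, p6=True, p7=True, p8=False, p9=True is a satisfying assignment.

SATISFIABLE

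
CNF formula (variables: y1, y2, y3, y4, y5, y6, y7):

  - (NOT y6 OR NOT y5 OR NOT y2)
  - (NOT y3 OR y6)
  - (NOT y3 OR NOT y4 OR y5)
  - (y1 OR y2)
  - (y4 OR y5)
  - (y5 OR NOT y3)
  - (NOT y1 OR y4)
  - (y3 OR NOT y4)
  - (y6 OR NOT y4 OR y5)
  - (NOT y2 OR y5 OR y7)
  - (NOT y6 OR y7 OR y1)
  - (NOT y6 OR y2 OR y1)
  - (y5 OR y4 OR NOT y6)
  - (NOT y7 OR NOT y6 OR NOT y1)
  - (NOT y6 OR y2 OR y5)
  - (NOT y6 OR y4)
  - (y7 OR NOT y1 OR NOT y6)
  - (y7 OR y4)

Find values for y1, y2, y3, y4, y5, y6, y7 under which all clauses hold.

y1 = F  y2 = T  y3 = F  y4 = F  y5 = T  y6 = F  y7 = T

Check each clause:
  1. (NOT y5 OR NOT y6 OR NOT y2) — NOT y6 is true.
  2. (NOT y3 OR y6) — NOT y3 is true.
  3. (NOT y4 OR y5 OR NOT y3) — y5 is true.
  4. (y2 OR y1) — y2 is true.
  5. (y5 OR y4) — y5 is true.
  6. (y5 OR NOT y3) — NOT y3 is true.
  7. (y4 OR NOT y1) — NOT y1 is true.
  8. (y3 OR NOT y4) — NOT y4 is true.
  9. (NOT y4 OR y6 OR y5) — NOT y4 is true.
  10. (NOT y2 OR y7 OR y5) — y5 is true.
  11. (y7 OR NOT y6 OR y1) — NOT y6 is true.
  12. (y2 OR NOT y6 OR y1) — y2 is true.
  13. (y4 OR y5 OR NOT y6) — NOT y6 is true.
  14. (NOT y1 OR NOT y7 OR NOT y6) — NOT y6 is true.
  15. (y2 OR NOT y6 OR y5) — y2 is true.
  16. (NOT y6 OR y4) — NOT y6 is true.
  17. (y7 OR NOT y1 OR NOT y6) — NOT y6 is true.
  18. (y7 OR y4) — y7 is true.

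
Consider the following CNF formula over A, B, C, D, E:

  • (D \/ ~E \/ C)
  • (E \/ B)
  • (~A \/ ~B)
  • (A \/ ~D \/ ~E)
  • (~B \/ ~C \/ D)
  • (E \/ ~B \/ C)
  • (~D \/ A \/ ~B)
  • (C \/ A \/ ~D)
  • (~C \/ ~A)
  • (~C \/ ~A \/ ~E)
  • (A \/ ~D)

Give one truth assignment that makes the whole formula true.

A = False, B = False, C = True, D = False, E = True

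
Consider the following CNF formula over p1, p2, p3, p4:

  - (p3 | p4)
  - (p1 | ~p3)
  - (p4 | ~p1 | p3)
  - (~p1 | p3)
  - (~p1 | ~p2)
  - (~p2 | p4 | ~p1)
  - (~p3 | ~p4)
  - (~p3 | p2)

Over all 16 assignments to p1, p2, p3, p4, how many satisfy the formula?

Satisfying assignments:
  p1=0 p2=0 p3=0 p4=1
  p1=0 p2=1 p3=0 p4=1
That's 2 in total.

2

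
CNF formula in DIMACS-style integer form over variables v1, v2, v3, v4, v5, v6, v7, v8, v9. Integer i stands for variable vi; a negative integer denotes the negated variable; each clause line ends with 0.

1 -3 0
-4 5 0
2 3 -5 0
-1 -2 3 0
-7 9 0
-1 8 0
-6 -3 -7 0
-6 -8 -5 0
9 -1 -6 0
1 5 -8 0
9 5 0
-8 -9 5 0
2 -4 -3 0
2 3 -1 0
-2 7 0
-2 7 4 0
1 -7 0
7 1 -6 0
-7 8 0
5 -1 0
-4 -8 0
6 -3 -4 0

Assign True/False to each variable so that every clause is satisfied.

v1 = T, v2 = T, v3 = T, v4 = F, v5 = T, v6 = F, v7 = T, v8 = T, v9 = T

Set v1 = True and propagate.
  then v8 is forced to True.
  then v5 is forced to True.
  then v6 is forced to False.
  then v4 is forced to False.
Try v2 = True.
  then v3 is forced to True.
  then v7 is forced to True.
  then v9 is forced to True.
Every clause has at least one true literal under this assignment.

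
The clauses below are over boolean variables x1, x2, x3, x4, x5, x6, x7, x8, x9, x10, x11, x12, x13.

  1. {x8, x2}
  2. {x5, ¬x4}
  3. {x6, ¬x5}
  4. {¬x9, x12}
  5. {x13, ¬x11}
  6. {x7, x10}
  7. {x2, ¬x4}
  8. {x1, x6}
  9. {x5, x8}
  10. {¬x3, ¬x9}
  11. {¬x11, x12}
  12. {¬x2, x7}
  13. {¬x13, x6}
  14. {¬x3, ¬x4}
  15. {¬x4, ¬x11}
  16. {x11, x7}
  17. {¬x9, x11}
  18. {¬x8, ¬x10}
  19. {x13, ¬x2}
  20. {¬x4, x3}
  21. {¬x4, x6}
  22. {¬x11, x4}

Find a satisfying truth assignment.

x1 occurs only positively in the remaining clauses — set x1 = True.
Pure literal: x6 appears only positively; assign x6 = True.
Set x2 = True and propagate.
  then x7 is forced to True.
  then x13 is forced to True.
Try x3 = False.
  then x4 is forced to False.
  then x11 is forced to False.
  then x9 is forced to False.
For the remaining variables, x5 = False, x8 = True, x10 = False, x12 = True works.

x1=T, x2=T, x3=F, x4=F, x5=F, x6=T, x7=T, x8=T, x9=F, x10=F, x11=F, x12=T, x13=T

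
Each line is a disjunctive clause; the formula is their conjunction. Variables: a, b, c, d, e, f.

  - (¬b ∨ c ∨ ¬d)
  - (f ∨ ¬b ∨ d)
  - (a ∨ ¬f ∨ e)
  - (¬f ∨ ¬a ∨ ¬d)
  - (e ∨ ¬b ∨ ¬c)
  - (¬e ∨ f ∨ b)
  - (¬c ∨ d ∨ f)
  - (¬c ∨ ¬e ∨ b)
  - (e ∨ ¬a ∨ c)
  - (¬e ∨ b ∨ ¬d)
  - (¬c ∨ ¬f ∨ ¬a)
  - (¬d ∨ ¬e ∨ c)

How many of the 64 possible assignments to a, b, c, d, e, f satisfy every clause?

Case analysis on c and e:
  c=1, e=1: remaining (a,b,d,f) ∈ {(0,1,0,1); (0,1,1,0); (0,1,1,1); (1,1,1,0)} — 4.
  c=1, e=0: remaining (a,b,d,f) ∈ {(0,0,1,0); (1,0,1,0)} — 2.
  c=0, e=1: remaining (a,b,d,f) ∈ {(0,0,0,1); (0,1,0,1); (1,0,0,1); (1,1,0,1)} — 4.
  c=0, e=0: remaining (a,b,d,f) ∈ {(0,0,0,0); (0,0,1,0)} — 2.
Total: 4 + 2 + 4 + 2 = 12.

12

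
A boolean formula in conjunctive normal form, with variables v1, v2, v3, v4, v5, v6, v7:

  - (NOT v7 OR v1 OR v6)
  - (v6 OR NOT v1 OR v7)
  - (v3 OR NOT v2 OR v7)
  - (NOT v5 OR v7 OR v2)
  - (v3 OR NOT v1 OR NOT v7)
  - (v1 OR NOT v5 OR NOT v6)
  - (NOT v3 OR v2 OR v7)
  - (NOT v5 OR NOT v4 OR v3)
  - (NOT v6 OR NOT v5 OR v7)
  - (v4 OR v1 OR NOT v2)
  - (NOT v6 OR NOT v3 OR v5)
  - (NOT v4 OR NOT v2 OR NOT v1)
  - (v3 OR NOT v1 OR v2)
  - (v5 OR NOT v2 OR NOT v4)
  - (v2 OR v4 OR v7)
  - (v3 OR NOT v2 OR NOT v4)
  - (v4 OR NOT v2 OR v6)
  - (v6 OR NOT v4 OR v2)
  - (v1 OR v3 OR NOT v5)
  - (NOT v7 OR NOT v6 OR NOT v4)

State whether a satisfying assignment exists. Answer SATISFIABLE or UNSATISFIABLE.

Set v1 = False and propagate.
Branch on v2: take v2 = True.
  then v4 is forced to True.
  then v5 is forced to True.
  then v6 is forced to False.
  then v7 is forced to False.
  then v3 is forced to True.
So v1=False, v2=True, v3=True, v4=True, v5=True, v6=False, v7=False is a satisfying assignment.

SATISFIABLE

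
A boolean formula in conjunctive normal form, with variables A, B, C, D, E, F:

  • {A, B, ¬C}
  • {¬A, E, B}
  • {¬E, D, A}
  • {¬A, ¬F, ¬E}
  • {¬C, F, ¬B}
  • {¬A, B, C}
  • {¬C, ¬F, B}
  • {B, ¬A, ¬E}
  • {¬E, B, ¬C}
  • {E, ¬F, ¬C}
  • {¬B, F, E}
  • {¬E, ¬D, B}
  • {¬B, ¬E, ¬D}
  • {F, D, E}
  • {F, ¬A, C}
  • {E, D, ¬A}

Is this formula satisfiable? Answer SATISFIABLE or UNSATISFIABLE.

SATISFIABLE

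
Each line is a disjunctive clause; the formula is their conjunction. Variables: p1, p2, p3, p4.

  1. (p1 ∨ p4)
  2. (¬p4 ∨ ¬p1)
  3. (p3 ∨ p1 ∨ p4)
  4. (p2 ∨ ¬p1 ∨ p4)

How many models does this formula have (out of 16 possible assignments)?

6

The models are:
  p1=0 p2=0 p3=0 p4=1
  p1=0 p2=0 p3=1 p4=1
  p1=0 p2=1 p3=0 p4=1
  p1=0 p2=1 p3=1 p4=1
  p1=1 p2=1 p3=0 p4=0
  p1=1 p2=1 p3=1 p4=0
Count: 6.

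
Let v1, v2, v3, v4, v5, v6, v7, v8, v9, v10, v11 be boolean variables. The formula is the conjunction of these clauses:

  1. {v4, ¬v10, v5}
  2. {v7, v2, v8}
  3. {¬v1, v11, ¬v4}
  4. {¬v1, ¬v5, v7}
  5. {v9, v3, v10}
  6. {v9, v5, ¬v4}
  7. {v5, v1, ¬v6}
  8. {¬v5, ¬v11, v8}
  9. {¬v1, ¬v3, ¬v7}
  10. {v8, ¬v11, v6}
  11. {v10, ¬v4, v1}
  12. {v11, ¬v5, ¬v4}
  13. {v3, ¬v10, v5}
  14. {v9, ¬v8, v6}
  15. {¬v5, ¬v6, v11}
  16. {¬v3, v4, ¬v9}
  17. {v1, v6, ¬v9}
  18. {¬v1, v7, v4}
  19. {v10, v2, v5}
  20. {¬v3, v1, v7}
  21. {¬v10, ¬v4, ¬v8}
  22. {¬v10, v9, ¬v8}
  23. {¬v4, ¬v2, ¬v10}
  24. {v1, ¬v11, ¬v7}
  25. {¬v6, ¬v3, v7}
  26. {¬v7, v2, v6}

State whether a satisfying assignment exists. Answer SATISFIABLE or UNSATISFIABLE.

Try v1 = True.
Branch on v2: take v2 = True.
For the remaining variables, v3 = False, v4 = False, v5 = True, v6 = False, v7 = True, v8 = True, v9 = True, v10 = True, v11 = False works.
Every clause has at least one true literal under this assignment.
So v1=T  v2=T  v3=F  v4=F  v5=T  v6=F  v7=T  v8=T  v9=T  v10=T  v11=F is a satisfying assignment.

SATISFIABLE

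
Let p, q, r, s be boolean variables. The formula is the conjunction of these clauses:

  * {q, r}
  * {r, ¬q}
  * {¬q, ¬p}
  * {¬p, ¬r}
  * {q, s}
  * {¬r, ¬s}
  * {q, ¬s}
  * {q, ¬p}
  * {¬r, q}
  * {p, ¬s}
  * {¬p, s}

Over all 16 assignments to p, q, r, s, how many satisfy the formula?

Satisfying assignments:
  p=F q=T r=T s=F
That's 1 in total.

1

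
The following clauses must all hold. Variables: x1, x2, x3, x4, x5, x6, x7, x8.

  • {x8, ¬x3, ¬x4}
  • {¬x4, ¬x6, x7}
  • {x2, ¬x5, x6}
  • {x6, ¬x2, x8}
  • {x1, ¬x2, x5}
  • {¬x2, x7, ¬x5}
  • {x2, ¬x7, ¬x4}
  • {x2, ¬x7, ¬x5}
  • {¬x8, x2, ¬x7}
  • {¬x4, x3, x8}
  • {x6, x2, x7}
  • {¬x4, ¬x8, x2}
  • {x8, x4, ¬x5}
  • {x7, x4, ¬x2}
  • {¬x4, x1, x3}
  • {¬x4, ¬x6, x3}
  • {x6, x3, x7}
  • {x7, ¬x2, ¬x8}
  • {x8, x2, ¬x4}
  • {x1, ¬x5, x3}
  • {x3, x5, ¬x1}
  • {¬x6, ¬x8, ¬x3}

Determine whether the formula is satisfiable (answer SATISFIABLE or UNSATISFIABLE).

Set x1 = True and propagate.
The remaining clauses are satisfied by x2 = True, x3 = True, x4 = True, x5 = True, x6 = False, x7 = True, x8 = True.
So x1=1, x2=1, x3=1, x4=1, x5=1, x6=0, x7=1, x8=1 is a satisfying assignment.

SATISFIABLE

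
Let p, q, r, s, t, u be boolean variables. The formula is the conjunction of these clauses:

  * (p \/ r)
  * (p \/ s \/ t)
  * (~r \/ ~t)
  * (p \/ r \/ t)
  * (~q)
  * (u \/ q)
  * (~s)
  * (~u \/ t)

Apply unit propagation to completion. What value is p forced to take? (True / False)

True

(~q) is a unit clause: q = False.
(u \/ q): since q = False, the clause reduces to (u). u = True.
(~s) stands alone — s = False.
(~u \/ t) with u = True leaves only t, so t = True.
From (~t \/ ~r) and t = True: r = False.
From (r \/ p) and r = False: p = True.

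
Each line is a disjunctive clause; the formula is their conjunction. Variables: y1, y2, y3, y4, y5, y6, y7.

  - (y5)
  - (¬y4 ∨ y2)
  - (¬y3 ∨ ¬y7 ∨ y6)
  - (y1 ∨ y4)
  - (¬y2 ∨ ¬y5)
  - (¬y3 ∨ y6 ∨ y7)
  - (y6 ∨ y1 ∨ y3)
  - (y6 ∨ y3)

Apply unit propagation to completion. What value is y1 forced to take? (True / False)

(y5) stands alone — y5 = True.
From (¬y5 ∨ ¬y2) and y5 = True: y2 = False.
From (¬y4 ∨ y2) and y2 = False: y4 = False.
From (y1 ∨ y4) and y4 = False: y1 = True.

True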